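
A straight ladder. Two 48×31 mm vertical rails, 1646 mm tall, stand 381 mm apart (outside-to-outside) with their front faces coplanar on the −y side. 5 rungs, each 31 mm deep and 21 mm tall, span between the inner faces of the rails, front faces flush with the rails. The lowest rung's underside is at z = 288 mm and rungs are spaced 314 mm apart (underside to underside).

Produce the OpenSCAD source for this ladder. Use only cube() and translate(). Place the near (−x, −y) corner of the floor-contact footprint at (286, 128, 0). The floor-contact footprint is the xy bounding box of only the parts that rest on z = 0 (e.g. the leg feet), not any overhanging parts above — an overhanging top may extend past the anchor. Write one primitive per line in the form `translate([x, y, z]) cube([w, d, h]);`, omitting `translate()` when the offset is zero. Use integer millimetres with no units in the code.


// rung span = 381 - 2*48 = 285
// rung[k] z = 288 + k*314
translate([286, 128, 0]) cube([48, 31, 1646]);
translate([619, 128, 0]) cube([48, 31, 1646]);
translate([334, 128, 288]) cube([285, 31, 21]);
translate([334, 128, 602]) cube([285, 31, 21]);
translate([334, 128, 916]) cube([285, 31, 21]);
translate([334, 128, 1230]) cube([285, 31, 21]);
translate([334, 128, 1544]) cube([285, 31, 21]);


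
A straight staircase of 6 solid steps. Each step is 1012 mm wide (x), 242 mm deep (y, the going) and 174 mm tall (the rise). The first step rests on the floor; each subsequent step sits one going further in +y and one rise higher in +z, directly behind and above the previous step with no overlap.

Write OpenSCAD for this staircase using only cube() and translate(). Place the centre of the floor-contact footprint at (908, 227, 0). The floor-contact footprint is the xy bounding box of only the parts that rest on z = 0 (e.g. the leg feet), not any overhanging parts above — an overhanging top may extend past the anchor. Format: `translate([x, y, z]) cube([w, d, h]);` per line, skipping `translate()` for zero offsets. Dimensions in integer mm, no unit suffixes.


translate([402, 106, 0]) cube([1012, 242, 174]);
translate([402, 348, 174]) cube([1012, 242, 174]);
translate([402, 590, 348]) cube([1012, 242, 174]);
translate([402, 832, 522]) cube([1012, 242, 174]);
translate([402, 1074, 696]) cube([1012, 242, 174]);
translate([402, 1316, 870]) cube([1012, 242, 174]);


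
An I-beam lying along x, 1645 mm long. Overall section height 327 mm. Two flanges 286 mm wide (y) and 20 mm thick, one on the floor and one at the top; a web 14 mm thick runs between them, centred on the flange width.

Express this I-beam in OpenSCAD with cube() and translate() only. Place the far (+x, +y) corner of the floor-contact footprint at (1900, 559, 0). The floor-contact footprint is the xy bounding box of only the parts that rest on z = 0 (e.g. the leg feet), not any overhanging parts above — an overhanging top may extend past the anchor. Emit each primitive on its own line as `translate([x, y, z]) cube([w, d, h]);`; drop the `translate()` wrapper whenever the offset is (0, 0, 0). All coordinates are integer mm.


translate([255, 273, 0]) cube([1645, 286, 20]);
translate([255, 409, 20]) cube([1645, 14, 287]);
translate([255, 273, 307]) cube([1645, 286, 20]);


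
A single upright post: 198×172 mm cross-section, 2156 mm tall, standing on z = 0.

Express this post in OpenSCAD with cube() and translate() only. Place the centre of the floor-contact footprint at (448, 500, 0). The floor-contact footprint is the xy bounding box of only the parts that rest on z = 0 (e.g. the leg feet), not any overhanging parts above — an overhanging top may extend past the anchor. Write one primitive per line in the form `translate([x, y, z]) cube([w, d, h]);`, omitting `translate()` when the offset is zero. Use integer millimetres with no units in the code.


translate([349, 414, 0]) cube([198, 172, 2156]);


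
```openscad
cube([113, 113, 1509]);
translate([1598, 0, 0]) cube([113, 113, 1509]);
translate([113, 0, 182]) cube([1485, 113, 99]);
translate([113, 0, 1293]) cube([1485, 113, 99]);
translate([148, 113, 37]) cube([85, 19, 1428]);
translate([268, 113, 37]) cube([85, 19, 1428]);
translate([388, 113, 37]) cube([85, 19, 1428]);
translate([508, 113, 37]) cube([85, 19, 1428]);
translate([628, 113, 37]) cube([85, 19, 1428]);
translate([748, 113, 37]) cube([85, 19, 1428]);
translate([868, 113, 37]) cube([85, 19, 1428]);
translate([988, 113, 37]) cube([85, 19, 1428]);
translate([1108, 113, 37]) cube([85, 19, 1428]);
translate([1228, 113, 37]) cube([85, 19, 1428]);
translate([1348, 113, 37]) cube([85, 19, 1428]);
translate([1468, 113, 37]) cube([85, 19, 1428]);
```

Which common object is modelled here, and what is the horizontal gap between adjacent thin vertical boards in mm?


A fence section. The picket gap is 35 mm.

Two posts, two rails, 12 pickets — a fence section. Span 1485 mm holds 12 pickets of 85 mm with 13 equal gaps: ⌊(1485 − 12·85) / 13⌋ = 35 mm.


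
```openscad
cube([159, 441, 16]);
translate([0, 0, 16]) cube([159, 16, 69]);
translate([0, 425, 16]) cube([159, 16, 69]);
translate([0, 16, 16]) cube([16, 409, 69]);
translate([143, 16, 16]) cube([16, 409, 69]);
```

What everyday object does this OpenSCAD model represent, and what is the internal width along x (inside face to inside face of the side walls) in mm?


An open box. The internal width is 127 mm.

A 159×441 base slab with four walls standing on it — an open box. The base is 159 mm wide and the walls are 16 mm thick, so the internal width is 159 − 2 × 16 = 127 mm.


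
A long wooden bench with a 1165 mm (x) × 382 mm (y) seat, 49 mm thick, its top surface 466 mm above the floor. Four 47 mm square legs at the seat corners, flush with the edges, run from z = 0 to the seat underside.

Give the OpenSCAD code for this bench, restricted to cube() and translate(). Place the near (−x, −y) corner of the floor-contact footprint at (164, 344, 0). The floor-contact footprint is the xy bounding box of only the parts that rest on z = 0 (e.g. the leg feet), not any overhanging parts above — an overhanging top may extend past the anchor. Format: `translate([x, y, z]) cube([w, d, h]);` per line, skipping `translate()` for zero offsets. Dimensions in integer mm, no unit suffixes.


// leg_h = 466 − 49 = 417
translate([164, 344, 417]) cube([1165, 382, 49]);
translate([164, 344, 0]) cube([47, 47, 417]);
translate([164, 679, 0]) cube([47, 47, 417]);
translate([1282, 344, 0]) cube([47, 47, 417]);
translate([1282, 679, 0]) cube([47, 47, 417]);


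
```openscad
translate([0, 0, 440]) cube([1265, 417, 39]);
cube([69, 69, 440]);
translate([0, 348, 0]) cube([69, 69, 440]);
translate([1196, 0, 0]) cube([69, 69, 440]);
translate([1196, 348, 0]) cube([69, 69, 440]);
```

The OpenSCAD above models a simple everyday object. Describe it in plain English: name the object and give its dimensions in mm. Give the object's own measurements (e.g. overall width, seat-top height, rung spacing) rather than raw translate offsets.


A bench: a 1265×417 mm seat slab, 39 mm thick, top at z = 479 mm, on four 69×69 mm square legs flush with the seat corners and standing on z = 0.


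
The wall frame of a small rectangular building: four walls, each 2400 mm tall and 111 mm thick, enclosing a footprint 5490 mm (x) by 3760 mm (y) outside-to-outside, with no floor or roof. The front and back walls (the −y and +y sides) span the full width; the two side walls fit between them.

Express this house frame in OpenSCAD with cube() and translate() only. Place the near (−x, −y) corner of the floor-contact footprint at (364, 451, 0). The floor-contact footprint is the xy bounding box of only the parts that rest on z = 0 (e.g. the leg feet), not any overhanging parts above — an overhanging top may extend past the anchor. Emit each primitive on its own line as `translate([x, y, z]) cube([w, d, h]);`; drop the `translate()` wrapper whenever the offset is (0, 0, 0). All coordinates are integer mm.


translate([364, 451, 0]) cube([5490, 111, 2400]);
translate([364, 4100, 0]) cube([5490, 111, 2400]);
translate([364, 562, 0]) cube([111, 3538, 2400]);
translate([5743, 562, 0]) cube([111, 3538, 2400]);


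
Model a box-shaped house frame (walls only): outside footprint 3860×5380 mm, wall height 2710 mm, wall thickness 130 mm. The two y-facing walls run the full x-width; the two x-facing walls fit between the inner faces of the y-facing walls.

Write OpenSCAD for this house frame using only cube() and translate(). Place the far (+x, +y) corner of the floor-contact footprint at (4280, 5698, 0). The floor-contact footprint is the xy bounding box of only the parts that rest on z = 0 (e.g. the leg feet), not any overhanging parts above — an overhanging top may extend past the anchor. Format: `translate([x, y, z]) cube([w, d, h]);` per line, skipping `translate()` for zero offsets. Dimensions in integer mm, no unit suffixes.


translate([420, 318, 0]) cube([3860, 130, 2710]);
translate([420, 5568, 0]) cube([3860, 130, 2710]);
translate([420, 448, 0]) cube([130, 5120, 2710]);
translate([4150, 448, 0]) cube([130, 5120, 2710]);


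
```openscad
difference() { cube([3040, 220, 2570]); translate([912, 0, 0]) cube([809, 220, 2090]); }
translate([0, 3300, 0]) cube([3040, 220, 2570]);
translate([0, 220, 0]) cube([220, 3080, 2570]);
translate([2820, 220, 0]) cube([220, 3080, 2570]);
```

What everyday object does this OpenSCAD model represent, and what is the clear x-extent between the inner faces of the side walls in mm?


A single room. The interior width is 2600 mm.

Four walls enclosing a rectangle with a door in the front wall — a room. Outside width 3040 minus two 220 mm walls gives 2600 mm.


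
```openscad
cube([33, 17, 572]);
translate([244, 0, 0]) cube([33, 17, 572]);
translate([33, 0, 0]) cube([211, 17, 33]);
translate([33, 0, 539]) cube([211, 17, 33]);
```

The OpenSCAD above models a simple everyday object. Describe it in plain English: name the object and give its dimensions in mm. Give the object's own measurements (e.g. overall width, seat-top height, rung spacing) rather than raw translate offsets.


A rectangular picture frame lying in the x–z plane (depth along y). The opening is 211 mm wide (x) by 506 mm tall (z), surrounded by a border 33 mm wide on all four sides. The frame is 17 mm deep and is made of two full-height vertical stiles with two horizontal rails fitted between them.


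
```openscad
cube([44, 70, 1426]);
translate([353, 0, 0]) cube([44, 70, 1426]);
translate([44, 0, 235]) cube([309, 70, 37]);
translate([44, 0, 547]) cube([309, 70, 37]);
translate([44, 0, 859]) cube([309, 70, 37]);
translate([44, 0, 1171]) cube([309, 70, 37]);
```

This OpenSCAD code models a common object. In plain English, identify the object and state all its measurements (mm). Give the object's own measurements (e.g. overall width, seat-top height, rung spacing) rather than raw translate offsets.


A straight ladder. Two 44×70 mm vertical rails, 1426 mm tall, stand 397 mm apart (outside-to-outside) with their front faces coplanar on the −y side. 4 rungs, each 70 mm deep and 37 mm tall, span between the inner faces of the rails, front faces flush with the rails. The lowest rung's underside is at z = 235 mm and rungs are spaced 312 mm apart (underside to underside).


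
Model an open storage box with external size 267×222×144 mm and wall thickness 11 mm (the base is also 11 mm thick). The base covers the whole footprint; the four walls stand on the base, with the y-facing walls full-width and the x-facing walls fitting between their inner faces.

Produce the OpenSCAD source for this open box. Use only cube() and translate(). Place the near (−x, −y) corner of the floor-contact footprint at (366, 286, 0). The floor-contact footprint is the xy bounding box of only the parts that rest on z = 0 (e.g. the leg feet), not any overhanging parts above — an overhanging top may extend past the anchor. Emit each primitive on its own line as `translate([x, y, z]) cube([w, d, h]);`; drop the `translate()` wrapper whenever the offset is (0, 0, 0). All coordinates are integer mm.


translate([366, 286, 0]) cube([267, 222, 11]);
translate([366, 286, 11]) cube([267, 11, 133]);
translate([366, 497, 11]) cube([267, 11, 133]);
translate([366, 297, 11]) cube([11, 200, 133]);
translate([622, 297, 11]) cube([11, 200, 133]);


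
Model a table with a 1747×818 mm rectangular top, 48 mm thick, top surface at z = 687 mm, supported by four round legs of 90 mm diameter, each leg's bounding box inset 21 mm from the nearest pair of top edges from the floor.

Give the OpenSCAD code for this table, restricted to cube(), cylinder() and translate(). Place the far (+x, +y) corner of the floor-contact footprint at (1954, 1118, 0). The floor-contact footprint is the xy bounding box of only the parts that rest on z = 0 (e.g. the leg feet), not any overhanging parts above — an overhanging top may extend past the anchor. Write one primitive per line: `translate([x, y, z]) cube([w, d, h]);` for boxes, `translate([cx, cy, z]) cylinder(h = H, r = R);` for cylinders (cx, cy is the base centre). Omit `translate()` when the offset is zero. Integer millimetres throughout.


translate([228, 321, 639]) cube([1747, 818, 48]);
translate([294, 387, 0]) cylinder(h = 639, r = 45);
translate([1909, 387, 0]) cylinder(h = 639, r = 45);
translate([294, 1073, 0]) cylinder(h = 639, r = 45);
translate([1909, 1073, 0]) cylinder(h = 639, r = 45);


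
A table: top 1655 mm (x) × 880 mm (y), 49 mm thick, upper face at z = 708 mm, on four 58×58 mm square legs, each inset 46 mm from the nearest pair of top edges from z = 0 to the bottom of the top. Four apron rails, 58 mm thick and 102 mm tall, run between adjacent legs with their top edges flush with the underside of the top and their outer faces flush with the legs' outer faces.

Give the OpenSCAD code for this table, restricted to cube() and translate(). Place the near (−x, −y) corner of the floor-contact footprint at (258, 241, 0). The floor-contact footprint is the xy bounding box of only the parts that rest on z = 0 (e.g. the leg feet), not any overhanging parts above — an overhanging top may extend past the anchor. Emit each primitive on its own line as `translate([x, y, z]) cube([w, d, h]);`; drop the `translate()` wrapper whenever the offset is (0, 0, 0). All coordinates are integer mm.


translate([212, 195, 659]) cube([1655, 880, 49]);
translate([258, 241, 0]) cube([58, 58, 659]);
translate([1763, 241, 0]) cube([58, 58, 659]);
translate([258, 971, 0]) cube([58, 58, 659]);
translate([1763, 971, 0]) cube([58, 58, 659]);
translate([316, 241, 557]) cube([1447, 58, 102]);
translate([316, 971, 557]) cube([1447, 58, 102]);
translate([258, 299, 557]) cube([58, 672, 102]);
translate([1763, 299, 557]) cube([58, 672, 102]);


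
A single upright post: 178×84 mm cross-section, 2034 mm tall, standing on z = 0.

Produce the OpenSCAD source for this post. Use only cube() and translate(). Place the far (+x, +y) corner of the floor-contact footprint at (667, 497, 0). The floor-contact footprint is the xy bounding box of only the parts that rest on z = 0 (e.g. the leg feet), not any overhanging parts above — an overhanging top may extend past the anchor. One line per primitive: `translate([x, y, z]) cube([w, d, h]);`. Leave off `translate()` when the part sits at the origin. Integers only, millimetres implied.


translate([489, 413, 0]) cube([178, 84, 2034]);


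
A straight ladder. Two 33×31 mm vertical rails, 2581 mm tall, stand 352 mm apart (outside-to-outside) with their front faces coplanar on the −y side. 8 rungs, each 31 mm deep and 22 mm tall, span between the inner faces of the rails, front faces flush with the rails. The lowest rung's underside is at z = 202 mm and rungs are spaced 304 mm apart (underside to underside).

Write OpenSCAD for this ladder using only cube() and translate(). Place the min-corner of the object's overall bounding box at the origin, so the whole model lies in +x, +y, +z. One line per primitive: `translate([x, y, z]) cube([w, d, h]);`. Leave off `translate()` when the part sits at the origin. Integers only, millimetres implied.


cube([33, 31, 2581]);
translate([319, 0, 0]) cube([33, 31, 2581]);
translate([33, 0, 202]) cube([286, 31, 22]);
translate([33, 0, 506]) cube([286, 31, 22]);
translate([33, 0, 810]) cube([286, 31, 22]);
translate([33, 0, 1114]) cube([286, 31, 22]);
translate([33, 0, 1418]) cube([286, 31, 22]);
translate([33, 0, 1722]) cube([286, 31, 22]);
translate([33, 0, 2026]) cube([286, 31, 22]);
translate([33, 0, 2330]) cube([286, 31, 22]);


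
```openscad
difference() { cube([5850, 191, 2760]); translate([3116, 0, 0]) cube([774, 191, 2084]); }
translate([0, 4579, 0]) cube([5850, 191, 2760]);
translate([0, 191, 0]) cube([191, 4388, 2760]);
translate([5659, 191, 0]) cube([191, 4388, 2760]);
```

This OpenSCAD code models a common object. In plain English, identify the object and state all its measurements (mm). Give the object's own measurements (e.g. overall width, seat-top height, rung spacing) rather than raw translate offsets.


A single room: four walls, each 2760 mm tall and 191 mm thick, enclosing an outside footprint 5850×4770 mm (x × y), no floor or roof. The front and back walls (−y and +y sides) run the full x-width; the side walls fit between their inner faces. A door opening 774 mm wide and 2084 mm tall is cut through the front wall from the floor up, its −x edge 3116 mm from the wall's −x end.


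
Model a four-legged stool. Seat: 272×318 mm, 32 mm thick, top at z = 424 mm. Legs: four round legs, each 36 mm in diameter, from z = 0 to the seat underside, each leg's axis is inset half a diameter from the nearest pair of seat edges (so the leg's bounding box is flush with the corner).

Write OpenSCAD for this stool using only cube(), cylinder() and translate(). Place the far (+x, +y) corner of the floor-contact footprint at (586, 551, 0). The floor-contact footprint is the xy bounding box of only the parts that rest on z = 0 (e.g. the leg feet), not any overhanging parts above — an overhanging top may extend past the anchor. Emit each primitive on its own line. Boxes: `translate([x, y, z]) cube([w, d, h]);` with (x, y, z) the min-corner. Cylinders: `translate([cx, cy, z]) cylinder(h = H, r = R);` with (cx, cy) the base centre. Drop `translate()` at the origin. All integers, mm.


translate([314, 233, 392]) cube([272, 318, 32]);
translate([332, 251, 0]) cylinder(h = 392, r = 18);
translate([568, 251, 0]) cylinder(h = 392, r = 18);
translate([332, 533, 0]) cylinder(h = 392, r = 18);
translate([568, 533, 0]) cylinder(h = 392, r = 18);


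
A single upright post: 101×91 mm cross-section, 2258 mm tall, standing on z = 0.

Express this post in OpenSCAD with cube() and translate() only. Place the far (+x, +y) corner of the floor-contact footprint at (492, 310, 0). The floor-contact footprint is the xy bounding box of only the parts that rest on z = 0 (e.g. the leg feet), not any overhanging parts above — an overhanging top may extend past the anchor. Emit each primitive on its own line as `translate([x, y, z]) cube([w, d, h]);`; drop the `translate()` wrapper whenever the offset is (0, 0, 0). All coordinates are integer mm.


translate([391, 219, 0]) cube([101, 91, 2258]);


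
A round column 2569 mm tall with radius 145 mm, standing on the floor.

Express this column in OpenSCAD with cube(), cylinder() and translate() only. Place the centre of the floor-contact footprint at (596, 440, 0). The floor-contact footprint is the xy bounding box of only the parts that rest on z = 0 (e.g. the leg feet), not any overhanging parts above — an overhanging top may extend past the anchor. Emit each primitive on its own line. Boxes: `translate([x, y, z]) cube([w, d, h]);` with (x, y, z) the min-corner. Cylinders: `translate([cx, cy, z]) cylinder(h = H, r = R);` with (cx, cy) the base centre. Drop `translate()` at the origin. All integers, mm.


translate([596, 440, 0]) cylinder(h = 2569, r = 145);


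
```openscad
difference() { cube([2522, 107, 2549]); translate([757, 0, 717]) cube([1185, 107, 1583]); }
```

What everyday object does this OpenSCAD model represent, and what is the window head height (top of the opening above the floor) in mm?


A wall with a window opening. The window head height is 2300 mm.

A wall with a rectangular opening subtracted — a window. Sill at z = 717, opening 1583 mm tall, so the head is at 717 + 1583 = 2300 mm.


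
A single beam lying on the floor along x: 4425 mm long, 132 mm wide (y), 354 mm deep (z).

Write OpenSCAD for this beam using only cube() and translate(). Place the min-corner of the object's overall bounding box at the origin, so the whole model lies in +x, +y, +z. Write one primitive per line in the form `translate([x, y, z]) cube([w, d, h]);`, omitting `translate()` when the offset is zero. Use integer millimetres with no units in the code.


cube([4425, 132, 354]);


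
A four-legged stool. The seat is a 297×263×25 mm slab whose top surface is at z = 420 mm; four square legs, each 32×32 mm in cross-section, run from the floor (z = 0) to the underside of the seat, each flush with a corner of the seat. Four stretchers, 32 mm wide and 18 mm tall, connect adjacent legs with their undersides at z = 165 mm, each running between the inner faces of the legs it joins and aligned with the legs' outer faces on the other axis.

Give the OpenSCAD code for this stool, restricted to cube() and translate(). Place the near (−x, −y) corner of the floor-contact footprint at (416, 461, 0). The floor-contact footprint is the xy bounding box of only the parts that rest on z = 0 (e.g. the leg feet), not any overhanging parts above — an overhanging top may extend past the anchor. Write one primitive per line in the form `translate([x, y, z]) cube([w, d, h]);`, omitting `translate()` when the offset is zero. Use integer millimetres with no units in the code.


translate([416, 461, 395]) cube([297, 263, 25]);
translate([416, 461, 0]) cube([32, 32, 395]);
translate([681, 461, 0]) cube([32, 32, 395]);
translate([416, 692, 0]) cube([32, 32, 395]);
translate([681, 692, 0]) cube([32, 32, 395]);
translate([448, 461, 165]) cube([233, 32, 18]);
translate([448, 692, 165]) cube([233, 32, 18]);
translate([416, 493, 165]) cube([32, 199, 18]);
translate([681, 493, 165]) cube([32, 199, 18]);


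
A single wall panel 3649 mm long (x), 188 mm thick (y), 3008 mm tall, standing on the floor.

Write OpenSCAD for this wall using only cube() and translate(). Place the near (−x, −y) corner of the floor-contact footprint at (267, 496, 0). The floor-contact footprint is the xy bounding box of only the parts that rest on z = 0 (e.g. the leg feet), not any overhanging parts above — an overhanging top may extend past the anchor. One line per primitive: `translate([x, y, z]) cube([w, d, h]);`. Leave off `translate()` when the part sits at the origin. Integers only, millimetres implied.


translate([267, 496, 0]) cube([3649, 188, 3008]);


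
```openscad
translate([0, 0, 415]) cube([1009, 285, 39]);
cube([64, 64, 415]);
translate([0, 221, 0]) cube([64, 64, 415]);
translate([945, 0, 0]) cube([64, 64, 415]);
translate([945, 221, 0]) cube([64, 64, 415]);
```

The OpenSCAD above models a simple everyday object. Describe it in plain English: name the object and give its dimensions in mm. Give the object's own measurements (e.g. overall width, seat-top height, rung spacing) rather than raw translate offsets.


A bench: a 1009×285 mm seat slab, 39 mm thick, top at z = 454 mm, on four 64×64 mm square legs flush with the seat corners and standing on z = 0.


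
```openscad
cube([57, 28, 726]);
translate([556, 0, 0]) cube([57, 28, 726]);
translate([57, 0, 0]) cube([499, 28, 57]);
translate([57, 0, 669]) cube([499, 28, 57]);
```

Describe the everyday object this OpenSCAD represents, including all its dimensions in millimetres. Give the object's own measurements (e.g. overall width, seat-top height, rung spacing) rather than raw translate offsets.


A rectangular picture frame lying in the x–z plane (depth along y). The opening is 499 mm wide (x) by 612 mm tall (z), surrounded by a border 57 mm wide on all four sides. The frame is 28 mm deep and is made of two full-height vertical stiles with two horizontal rails fitted between them.


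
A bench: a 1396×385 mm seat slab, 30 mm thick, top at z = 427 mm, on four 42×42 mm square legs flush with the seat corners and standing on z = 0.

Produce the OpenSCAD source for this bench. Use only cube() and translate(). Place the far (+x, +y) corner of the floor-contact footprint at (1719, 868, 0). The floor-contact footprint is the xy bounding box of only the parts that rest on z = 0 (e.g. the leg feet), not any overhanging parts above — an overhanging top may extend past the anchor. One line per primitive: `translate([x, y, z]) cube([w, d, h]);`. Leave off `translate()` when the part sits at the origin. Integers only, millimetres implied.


translate([323, 483, 397]) cube([1396, 385, 30]);
translate([323, 483, 0]) cube([42, 42, 397]);
translate([323, 826, 0]) cube([42, 42, 397]);
translate([1677, 483, 0]) cube([42, 42, 397]);
translate([1677, 826, 0]) cube([42, 42, 397]);


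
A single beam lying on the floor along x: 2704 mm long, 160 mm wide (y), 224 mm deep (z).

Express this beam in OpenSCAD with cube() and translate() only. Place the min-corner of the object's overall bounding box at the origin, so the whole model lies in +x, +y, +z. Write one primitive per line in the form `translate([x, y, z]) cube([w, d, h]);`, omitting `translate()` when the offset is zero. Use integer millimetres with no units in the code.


cube([2704, 160, 224]);


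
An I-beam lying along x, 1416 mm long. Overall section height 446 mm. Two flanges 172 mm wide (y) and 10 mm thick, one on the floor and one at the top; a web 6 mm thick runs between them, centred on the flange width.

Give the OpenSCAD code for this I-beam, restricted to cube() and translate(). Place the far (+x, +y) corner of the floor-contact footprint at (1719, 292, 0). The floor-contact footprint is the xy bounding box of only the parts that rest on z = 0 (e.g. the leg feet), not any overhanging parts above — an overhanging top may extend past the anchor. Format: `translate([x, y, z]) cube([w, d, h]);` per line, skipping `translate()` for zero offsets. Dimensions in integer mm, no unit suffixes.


translate([303, 120, 0]) cube([1416, 172, 10]);
translate([303, 203, 10]) cube([1416, 6, 426]);
translate([303, 120, 436]) cube([1416, 172, 10]);


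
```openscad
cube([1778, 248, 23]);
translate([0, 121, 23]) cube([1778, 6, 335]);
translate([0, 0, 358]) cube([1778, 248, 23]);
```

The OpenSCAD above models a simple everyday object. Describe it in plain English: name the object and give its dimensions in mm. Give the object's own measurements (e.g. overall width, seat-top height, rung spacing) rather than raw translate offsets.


An I-beam lying along x, 1778 mm long. Overall section height 381 mm. Two flanges 248 mm wide (y) and 23 mm thick, one on the floor and one at the top; a web 6 mm thick runs between them, centred on the flange width.


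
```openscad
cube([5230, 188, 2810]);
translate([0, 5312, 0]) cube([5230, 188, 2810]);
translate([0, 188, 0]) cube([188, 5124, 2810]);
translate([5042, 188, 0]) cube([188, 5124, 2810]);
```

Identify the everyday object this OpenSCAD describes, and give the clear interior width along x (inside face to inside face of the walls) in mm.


A house (or room) frame. The interior width is 4854 mm.

Four 2810 mm walls enclosing a rectangle with no floor or roof — a room or house frame. Outside width is 5230 mm and wall thickness is 188 mm, so the interior width is 5230 − 2 × 188 = 4854 mm.


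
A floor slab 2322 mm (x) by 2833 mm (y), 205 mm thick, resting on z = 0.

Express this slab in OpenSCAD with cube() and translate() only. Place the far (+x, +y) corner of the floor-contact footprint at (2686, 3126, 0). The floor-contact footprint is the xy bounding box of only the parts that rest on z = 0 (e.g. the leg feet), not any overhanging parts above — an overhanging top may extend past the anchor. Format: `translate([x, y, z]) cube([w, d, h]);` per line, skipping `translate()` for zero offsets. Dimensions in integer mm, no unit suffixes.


translate([364, 293, 0]) cube([2322, 2833, 205]);


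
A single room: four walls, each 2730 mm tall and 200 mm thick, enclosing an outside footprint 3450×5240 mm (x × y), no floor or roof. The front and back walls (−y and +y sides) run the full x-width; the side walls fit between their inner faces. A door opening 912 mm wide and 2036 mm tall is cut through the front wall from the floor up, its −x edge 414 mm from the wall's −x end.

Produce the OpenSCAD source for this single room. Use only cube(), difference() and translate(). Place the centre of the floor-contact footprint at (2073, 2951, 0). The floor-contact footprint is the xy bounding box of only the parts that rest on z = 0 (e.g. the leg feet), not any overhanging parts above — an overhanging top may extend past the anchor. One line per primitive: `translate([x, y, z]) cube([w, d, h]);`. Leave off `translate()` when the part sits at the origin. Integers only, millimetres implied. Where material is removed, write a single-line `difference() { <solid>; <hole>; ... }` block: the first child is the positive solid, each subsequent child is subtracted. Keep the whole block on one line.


difference() { translate([348, 331, 0]) cube([3450, 200, 2730]); translate([762, 331, 0]) cube([912, 200, 2036]); }
translate([348, 5371, 0]) cube([3450, 200, 2730]);
translate([348, 531, 0]) cube([200, 4840, 2730]);
translate([3598, 531, 0]) cube([200, 4840, 2730]);


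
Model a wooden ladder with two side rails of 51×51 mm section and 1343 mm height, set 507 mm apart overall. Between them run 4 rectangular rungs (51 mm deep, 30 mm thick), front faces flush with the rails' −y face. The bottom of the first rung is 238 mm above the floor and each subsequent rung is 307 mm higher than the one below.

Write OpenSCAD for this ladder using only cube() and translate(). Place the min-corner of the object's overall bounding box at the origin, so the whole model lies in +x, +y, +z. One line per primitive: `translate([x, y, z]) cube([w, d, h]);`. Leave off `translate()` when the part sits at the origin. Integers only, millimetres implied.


cube([51, 51, 1343]);
translate([456, 0, 0]) cube([51, 51, 1343]);
translate([51, 0, 238]) cube([405, 51, 30]);
translate([51, 0, 545]) cube([405, 51, 30]);
translate([51, 0, 852]) cube([405, 51, 30]);
translate([51, 0, 1159]) cube([405, 51, 30]);


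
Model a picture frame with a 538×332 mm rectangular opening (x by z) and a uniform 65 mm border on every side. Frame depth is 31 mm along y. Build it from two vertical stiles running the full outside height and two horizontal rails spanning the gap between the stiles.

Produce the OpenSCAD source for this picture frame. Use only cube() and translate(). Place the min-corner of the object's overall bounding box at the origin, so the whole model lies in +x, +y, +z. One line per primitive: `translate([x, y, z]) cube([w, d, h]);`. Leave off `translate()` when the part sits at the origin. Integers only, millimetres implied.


cube([65, 31, 462]);
translate([603, 0, 0]) cube([65, 31, 462]);
translate([65, 0, 0]) cube([538, 31, 65]);
translate([65, 0, 397]) cube([538, 31, 65]);


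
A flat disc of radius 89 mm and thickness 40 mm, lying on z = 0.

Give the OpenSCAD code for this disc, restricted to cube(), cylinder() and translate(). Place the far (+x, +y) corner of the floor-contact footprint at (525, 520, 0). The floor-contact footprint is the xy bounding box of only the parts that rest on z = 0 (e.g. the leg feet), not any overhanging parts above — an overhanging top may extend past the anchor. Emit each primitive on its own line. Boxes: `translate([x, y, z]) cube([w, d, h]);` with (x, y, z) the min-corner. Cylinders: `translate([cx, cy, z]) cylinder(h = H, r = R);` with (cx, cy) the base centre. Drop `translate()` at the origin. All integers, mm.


translate([436, 431, 0]) cylinder(h = 40, r = 89);


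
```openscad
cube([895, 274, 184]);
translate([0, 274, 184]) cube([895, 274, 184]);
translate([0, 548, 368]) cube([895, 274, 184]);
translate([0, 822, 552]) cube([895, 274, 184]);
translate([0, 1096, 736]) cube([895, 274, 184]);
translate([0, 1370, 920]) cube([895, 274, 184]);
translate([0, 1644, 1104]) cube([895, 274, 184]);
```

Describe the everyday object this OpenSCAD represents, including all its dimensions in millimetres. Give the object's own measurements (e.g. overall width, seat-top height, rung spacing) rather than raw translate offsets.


A straight staircase of 7 solid steps. Each step is 895 mm wide (x), 274 mm deep (y, the going) and 184 mm tall (the rise). The first step rests on the floor; each subsequent step sits one going further in +y and one rise higher in +z, directly behind and above the previous step with no overlap.


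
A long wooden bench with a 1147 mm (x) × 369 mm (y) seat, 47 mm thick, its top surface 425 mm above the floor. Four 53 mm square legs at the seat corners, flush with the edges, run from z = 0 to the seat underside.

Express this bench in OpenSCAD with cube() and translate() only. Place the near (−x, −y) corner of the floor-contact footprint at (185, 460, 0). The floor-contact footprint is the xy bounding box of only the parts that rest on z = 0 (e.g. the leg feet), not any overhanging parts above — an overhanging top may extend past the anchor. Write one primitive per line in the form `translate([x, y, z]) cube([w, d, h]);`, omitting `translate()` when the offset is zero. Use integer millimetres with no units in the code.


translate([185, 460, 378]) cube([1147, 369, 47]);
translate([185, 460, 0]) cube([53, 53, 378]);
translate([185, 776, 0]) cube([53, 53, 378]);
translate([1279, 460, 0]) cube([53, 53, 378]);
translate([1279, 776, 0]) cube([53, 53, 378]);


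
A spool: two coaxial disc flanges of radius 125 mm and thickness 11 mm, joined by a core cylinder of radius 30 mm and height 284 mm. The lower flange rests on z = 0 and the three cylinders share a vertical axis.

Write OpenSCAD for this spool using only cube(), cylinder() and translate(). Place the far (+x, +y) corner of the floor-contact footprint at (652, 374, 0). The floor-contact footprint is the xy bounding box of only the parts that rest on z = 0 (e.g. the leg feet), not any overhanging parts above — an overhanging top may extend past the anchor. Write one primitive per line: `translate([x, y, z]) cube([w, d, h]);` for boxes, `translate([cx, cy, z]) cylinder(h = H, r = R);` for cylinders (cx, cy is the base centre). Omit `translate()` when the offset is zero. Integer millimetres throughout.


translate([527, 249, 0]) cylinder(h = 11, r = 125);
translate([527, 249, 11]) cylinder(h = 284, r = 30);
translate([527, 249, 295]) cylinder(h = 11, r = 125);


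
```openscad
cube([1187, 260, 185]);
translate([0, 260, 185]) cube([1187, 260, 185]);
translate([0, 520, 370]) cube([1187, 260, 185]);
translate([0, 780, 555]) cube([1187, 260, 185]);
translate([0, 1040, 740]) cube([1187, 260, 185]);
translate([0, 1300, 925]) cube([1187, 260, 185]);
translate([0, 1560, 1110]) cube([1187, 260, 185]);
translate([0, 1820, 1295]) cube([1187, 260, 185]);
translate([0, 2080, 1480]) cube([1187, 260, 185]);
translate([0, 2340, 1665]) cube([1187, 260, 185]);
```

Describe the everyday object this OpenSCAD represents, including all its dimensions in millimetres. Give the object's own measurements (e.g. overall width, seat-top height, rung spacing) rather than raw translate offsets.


A straight staircase of 10 solid steps. Each step is 1187 mm wide (x), 260 mm deep (y, the going) and 185 mm tall (the rise). The first step rests on the floor; each subsequent step sits one going further in +y and one rise higher in +z, directly behind and above the previous step with no overlap.


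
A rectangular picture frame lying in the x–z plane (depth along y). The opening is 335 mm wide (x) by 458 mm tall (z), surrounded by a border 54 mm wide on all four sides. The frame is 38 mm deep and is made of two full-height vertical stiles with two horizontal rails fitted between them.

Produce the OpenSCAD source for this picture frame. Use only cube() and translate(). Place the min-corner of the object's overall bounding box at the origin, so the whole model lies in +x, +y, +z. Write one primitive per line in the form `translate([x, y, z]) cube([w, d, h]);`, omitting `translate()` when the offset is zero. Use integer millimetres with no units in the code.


cube([54, 38, 566]);
translate([389, 0, 0]) cube([54, 38, 566]);
translate([54, 0, 0]) cube([335, 38, 54]);
translate([54, 0, 512]) cube([335, 38, 54]);


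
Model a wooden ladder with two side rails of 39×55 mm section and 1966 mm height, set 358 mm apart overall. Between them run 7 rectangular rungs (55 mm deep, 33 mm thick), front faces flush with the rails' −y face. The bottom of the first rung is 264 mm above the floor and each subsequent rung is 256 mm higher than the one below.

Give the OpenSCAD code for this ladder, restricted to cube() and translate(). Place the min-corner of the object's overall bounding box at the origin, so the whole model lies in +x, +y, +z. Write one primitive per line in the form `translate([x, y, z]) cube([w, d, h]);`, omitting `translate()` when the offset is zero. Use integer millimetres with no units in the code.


cube([39, 55, 1966]);
translate([319, 0, 0]) cube([39, 55, 1966]);
translate([39, 0, 264]) cube([280, 55, 33]);
translate([39, 0, 520]) cube([280, 55, 33]);
translate([39, 0, 776]) cube([280, 55, 33]);
translate([39, 0, 1032]) cube([280, 55, 33]);
translate([39, 0, 1288]) cube([280, 55, 33]);
translate([39, 0, 1544]) cube([280, 55, 33]);
translate([39, 0, 1800]) cube([280, 55, 33]);


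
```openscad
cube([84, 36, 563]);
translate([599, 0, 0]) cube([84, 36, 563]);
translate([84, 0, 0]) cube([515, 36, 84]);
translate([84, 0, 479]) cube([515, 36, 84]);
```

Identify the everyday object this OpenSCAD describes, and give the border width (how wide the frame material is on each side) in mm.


A picture frame. The border width is 84 mm.

Four thin pieces enclosing a rectangular opening — a picture frame. The two full-height stiles are 563 mm tall; the top rail sits at z = 479 and is 84 mm tall, so the border above the opening is 563 − 479 = 84 mm, matching the stile x-width.


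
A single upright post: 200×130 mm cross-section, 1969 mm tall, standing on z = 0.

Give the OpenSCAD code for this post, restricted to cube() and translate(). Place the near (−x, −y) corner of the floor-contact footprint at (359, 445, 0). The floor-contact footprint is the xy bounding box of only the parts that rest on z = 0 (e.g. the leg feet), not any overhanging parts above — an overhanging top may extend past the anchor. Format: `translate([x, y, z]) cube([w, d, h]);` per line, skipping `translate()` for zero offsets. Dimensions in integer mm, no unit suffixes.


translate([359, 445, 0]) cube([200, 130, 1969]);


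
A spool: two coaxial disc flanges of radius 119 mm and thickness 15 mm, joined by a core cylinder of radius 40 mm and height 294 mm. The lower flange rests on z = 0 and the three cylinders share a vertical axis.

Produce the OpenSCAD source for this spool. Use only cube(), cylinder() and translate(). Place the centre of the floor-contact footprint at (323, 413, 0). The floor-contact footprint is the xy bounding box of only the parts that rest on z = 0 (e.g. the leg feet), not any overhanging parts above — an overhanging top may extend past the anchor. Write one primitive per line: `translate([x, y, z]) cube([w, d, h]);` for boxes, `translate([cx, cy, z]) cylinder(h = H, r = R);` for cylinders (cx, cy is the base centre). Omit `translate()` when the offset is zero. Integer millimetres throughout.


translate([323, 413, 0]) cylinder(h = 15, r = 119);
translate([323, 413, 15]) cylinder(h = 294, r = 40);
translate([323, 413, 309]) cylinder(h = 15, r = 119);


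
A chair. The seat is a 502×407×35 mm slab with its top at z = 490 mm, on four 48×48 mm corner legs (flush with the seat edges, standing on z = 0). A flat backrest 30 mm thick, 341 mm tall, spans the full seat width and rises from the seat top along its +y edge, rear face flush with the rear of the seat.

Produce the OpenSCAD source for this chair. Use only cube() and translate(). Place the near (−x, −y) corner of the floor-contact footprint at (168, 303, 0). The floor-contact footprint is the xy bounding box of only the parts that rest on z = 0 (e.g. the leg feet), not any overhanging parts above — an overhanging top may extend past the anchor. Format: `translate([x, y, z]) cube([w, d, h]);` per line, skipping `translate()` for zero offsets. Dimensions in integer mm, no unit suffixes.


translate([168, 303, 455]) cube([502, 407, 35]);
translate([168, 303, 0]) cube([48, 48, 455]);
translate([622, 303, 0]) cube([48, 48, 455]);
translate([168, 662, 0]) cube([48, 48, 455]);
translate([622, 662, 0]) cube([48, 48, 455]);
translate([168, 680, 490]) cube([502, 30, 341]);
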